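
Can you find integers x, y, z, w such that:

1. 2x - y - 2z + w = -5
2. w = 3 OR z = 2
Yes

Take x = 0, y = 8, z = 0, w = 3. Substituting into each constraint:
  (1) 2(0) + (-8) - 2(0) + 3 = -5 ✓
  (2) w = 3, target 3 ✓ (first branch holds)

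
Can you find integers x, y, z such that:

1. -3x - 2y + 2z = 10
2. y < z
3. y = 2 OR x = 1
Yes

Take x = 2, y = 2, z = 10. Substituting into each constraint:
  (1) -3(2) - 2(2) + 2(10) = 10 ✓
  (2) 2 < 10 ✓
  (3) y = 2, target 2 ✓ (first branch holds)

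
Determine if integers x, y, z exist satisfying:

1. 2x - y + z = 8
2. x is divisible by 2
Yes

Take x = 0, y = 0, z = 8. Substituting into each constraint:
  (1) 2(0) + 0 + 8 = 8 ✓
  (2) 0 = 2 × 0, remainder 0 ✓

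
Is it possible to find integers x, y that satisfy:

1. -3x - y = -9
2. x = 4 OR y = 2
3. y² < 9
No

The full constraint system is jointly infeasible over the integers. Each constraint and what it forces:

  - -3x - y = -9: is a linear equation tying the variables together
  - x = 4 OR y = 2: forces a choice: either x = 4 or y = 2
  - y² < 9: restricts y to |y| ≤ 2

Split on the disjunction (x = 4 OR y = 2):
  • If x = 4: the equation forces y = -3, but y² < 9 requires |y| ≤ 2.
  • If y = 2: with y = 2, every remaining term of the linear equation is divisible by 3, so the left side is ≡ 0 (mod 3); but the right side -7 ≡ 2 (mod 3). No integers can satisfy it.
Both branches are infeasible, so the system has no integer solution.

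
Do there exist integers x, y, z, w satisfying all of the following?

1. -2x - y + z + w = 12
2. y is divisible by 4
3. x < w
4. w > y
Yes

Take x = 0, y = 0, z = 11, w = 1. Substituting into each constraint:
  (1) -2(0) + 0 + 11 + 1 = 12 ✓
  (2) 0 = 4 × 0, remainder 0 ✓
  (3) 0 < 1 ✓
  (4) 1 > 0 ✓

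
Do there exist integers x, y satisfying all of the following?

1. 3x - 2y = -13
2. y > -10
Yes

Take x = 1, y = 8. Substituting into each constraint:
  (1) 3(1) - 2(8) = -13 ✓
  (2) 8 > -10 ✓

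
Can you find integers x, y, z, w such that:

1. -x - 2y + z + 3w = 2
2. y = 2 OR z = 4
Yes

Take x = 2, y = 0, z = 4, w = 0. Substituting into each constraint:
  (1) (-2) - 2(0) + 4 + 3(0) = 2 ✓
  (2) z = 4, target 4 ✓ (second branch holds)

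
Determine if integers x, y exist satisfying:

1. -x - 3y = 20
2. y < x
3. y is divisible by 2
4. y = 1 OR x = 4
Yes

Take x = 4, y = -8. Substituting into each constraint:
  (1) (-4) - 3(-8) = 20 ✓
  (2) -8 < 4 ✓
  (3) -8 = 2 × -4, remainder 0 ✓
  (4) x = 4, target 4 ✓ (second branch holds)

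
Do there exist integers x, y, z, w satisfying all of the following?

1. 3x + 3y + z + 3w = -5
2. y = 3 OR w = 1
Yes

Take x = -3, y = 0, z = 1, w = 1. Substituting into each constraint:
  (1) 3(-3) + 3(0) + 1 + 3(1) = -5 ✓
  (2) w = 1, target 1 ✓ (second branch holds)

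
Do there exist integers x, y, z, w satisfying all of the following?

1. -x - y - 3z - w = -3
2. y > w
Yes

Take x = 0, y = 2, z = 0, w = 1. Substituting into each constraint:
  (1) 0 + (-2) - 3(0) + (-1) = -3 ✓
  (2) 2 > 1 ✓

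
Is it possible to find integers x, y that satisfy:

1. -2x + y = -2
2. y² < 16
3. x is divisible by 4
Yes

Take x = 0, y = -2. Substituting into each constraint:
  (1) -2(0) + (-2) = -2 ✓
  (2) y² = (-2)² = 4, and 4 < 16 ✓
  (3) 0 = 4 × 0, remainder 0 ✓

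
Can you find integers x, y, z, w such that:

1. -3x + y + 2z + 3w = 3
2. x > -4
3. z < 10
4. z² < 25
Yes

Take x = 0, y = 1, z = 1, w = 0. Substituting into each constraint:
  (1) -3(0) + 1 + 2(1) + 3(0) = 3 ✓
  (2) 0 > -4 ✓
  (3) 1 < 10 ✓
  (4) z² = (1)² = 1, and 1 < 25 ✓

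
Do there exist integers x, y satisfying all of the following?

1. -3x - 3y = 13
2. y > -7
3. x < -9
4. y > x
No

Even the single constraint (-3x - 3y = 13) is infeasible over the integers.

  - -3x - 3y = 13: every term on the left is divisible by 3, so the LHS ≡ 0 (mod 3), but the RHS 13 is not — no integer solution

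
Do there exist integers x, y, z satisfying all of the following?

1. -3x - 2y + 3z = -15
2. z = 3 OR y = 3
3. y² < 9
Yes

Take x = 8, y = 0, z = 3. Substituting into each constraint:
  (1) -3(8) - 2(0) + 3(3) = -15 ✓
  (2) z = 3, target 3 ✓ (first branch holds)
  (3) y² = (0)² = 0, and 0 < 9 ✓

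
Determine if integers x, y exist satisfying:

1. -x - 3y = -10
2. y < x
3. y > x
No

A contradictory subset is {y < x, y > x}. No integer assignment can satisfy these jointly:

  - y < x: bounds one variable relative to another variable
  - y > x: bounds one variable relative to another variable

Direct contradiction: x > y and y > x cannot both hold.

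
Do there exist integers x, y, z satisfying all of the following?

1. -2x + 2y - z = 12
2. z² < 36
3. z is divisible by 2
Yes

Take x = -6, y = 0, z = 0. Substituting into each constraint:
  (1) -2(-6) + 2(0) + 0 = 12 ✓
  (2) z² = (0)² = 0, and 0 < 36 ✓
  (3) 0 = 2 × 0, remainder 0 ✓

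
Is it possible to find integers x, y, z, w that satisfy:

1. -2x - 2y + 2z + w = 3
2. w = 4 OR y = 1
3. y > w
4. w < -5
Yes

Take x = 0, y = 1, z = 6, w = -7. Substituting into each constraint:
  (1) -2(0) - 2(1) + 2(6) + (-7) = 3 ✓
  (2) y = 1, target 1 ✓ (second branch holds)
  (3) 1 > -7 ✓
  (4) -7 < -5 ✓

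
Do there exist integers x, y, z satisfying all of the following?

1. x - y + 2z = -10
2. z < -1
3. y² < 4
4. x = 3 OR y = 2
Yes

Take x = 3, y = 1, z = -6. Substituting into each constraint:
  (1) 3 + (-1) + 2(-6) = -10 ✓
  (2) -6 < -1 ✓
  (3) y² = (1)² = 1, and 1 < 4 ✓
  (4) x = 3, target 3 ✓ (first branch holds)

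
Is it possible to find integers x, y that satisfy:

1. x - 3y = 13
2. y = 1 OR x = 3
Yes

Take x = 16, y = 1. Substituting into each constraint:
  (1) 16 - 3(1) = 13 ✓
  (2) y = 1, target 1 ✓ (first branch holds)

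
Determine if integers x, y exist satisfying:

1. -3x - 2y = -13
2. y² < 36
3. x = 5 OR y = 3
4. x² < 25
No

A contradictory subset is {-3x - 2y = -13, x = 5 OR y = 3, x² < 25}. No integer assignment can satisfy these jointly:

  - -3x - 2y = -13: is a linear equation tying the variables together
  - x = 5 OR y = 3: forces a choice: either x = 5 or y = 3
  - x² < 25: restricts x to |x| ≤ 4

Split on the disjunction (x = 5 OR y = 3):
  • If x = 5: this contradicts x² < 25, which requires |x| ≤ 4.
  • If y = 3: with y = 3, every remaining term of the linear equation is divisible by 3, so the left side is ≡ 0 (mod 3); but the right side -7 ≡ 2 (mod 3). No integers can satisfy it.
Both branches are infeasible, so the system has no integer solution.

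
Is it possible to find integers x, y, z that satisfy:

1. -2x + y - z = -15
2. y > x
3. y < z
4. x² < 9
Yes

Take x = -1, y = 0, z = 17. Substituting into each constraint:
  (1) -2(-1) + 0 + (-17) = -15 ✓
  (2) 0 > -1 ✓
  (3) 0 < 17 ✓
  (4) x² = (-1)² = 1, and 1 < 9 ✓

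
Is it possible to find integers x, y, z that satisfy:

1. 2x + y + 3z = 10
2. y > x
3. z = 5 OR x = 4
Yes

Take x = 4, y = 5, z = -1. Substituting into each constraint:
  (1) 2(4) + 5 + 3(-1) = 10 ✓
  (2) 5 > 4 ✓
  (3) x = 4, target 4 ✓ (second branch holds)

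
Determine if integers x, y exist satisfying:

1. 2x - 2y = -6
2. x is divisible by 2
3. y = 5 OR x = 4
Yes

Take x = 4, y = 7. Substituting into each constraint:
  (1) 2(4) - 2(7) = -6 ✓
  (2) 4 = 2 × 2, remainder 0 ✓
  (3) x = 4, target 4 ✓ (second branch holds)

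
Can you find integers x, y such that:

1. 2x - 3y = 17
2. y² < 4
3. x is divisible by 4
No

The full constraint system is jointly infeasible over the integers. Each constraint and what it forces:

  - 2x - 3y = 17: is a linear equation tying the variables together
  - y² < 4: restricts y to |y| ≤ 1
  - x is divisible by 4: restricts x to multiples of 4

The bounds confine y to {-1, 0, 1}. For each value, substitute into the equation:
  • y = -1: the equation forces x = 7, but 4 does not divide 7.
  • y = 0: the equation gives 2x = 17, so x would not be an integer.
  • y = 1: the equation forces x = 10, but 4 does not divide 10.
Every case fails, so no integer solution exists.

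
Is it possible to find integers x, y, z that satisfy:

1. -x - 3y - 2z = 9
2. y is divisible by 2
Yes

Take x = 1, y = 0, z = -5. Substituting into each constraint:
  (1) (-1) - 3(0) - 2(-5) = 9 ✓
  (2) 0 = 2 × 0, remainder 0 ✓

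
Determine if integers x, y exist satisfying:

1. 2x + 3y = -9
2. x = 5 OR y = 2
No

The full constraint system is jointly infeasible over the integers. Each constraint and what it forces:

  - 2x + 3y = -9: is a linear equation tying the variables together
  - x = 5 OR y = 2: forces a choice: either x = 5 or y = 2

Split on the disjunction (x = 5 OR y = 2):
  • If x = 5: with x = 5, every remaining term of the linear equation is divisible by 3, so the left side is ≡ 0 (mod 3); but the right side -19 ≡ 2 (mod 3). No integers can satisfy it.
  • If y = 2: with y = 2, every remaining term of the linear equation is divisible by 2, so the left side is ≡ 0 (mod 2); but the right side -15 ≡ 1 (mod 2). No integers can satisfy it.
Both branches are infeasible, so the system has no integer solution.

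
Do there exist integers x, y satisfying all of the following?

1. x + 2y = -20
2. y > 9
Yes

Take x = -40, y = 10. Substituting into each constraint:
  (1) (-40) + 2(10) = -20 ✓
  (2) 10 > 9 ✓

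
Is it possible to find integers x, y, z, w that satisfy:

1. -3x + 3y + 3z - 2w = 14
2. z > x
Yes

Take x = -1, y = 1, z = 0, w = -4. Substituting into each constraint:
  (1) -3(-1) + 3(1) + 3(0) - 2(-4) = 14 ✓
  (2) 0 > -1 ✓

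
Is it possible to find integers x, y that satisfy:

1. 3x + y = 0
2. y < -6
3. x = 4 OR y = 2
Yes

Take x = 4, y = -12. Substituting into each constraint:
  (1) 3(4) + (-12) = 0 ✓
  (2) -12 < -6 ✓
  (3) x = 4, target 4 ✓ (first branch holds)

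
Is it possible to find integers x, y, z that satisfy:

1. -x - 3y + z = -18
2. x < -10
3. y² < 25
Yes

Take x = -11, y = 0, z = -29. Substituting into each constraint:
  (1) 11 - 3(0) + (-29) = -18 ✓
  (2) -11 < -10 ✓
  (3) y² = (0)² = 0, and 0 < 25 ✓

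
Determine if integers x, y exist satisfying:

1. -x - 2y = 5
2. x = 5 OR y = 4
Yes

Take x = 5, y = -5. Substituting into each constraint:
  (1) (-5) - 2(-5) = 5 ✓
  (2) x = 5, target 5 ✓ (first branch holds)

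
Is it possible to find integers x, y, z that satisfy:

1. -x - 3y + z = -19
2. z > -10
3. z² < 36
Yes

Take x = 0, y = 7, z = 2. Substituting into each constraint:
  (1) 0 - 3(7) + 2 = -19 ✓
  (2) 2 > -10 ✓
  (3) z² = (2)² = 4, and 4 < 36 ✓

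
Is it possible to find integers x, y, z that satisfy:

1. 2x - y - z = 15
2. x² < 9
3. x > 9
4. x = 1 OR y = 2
No

A contradictory subset is {x² < 9, x > 9}. No integer assignment can satisfy these jointly:

  - x² < 9: restricts x to |x| ≤ 2
  - x > 9: bounds one variable relative to a constant

Direct contradiction: the bounds on x require x ≥ 10 and x ≤ 2 simultaneously, which is empty.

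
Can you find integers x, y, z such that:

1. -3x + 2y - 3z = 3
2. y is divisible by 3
Yes

Take x = -1, y = 0, z = 0. Substituting into each constraint:
  (1) -3(-1) + 2(0) - 3(0) = 3 ✓
  (2) 0 = 3 × 0, remainder 0 ✓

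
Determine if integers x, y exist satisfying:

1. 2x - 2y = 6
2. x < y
No

The full constraint system is jointly infeasible over the integers. Each constraint and what it forces:

  - 2x - 2y = 6: is a linear equation tying the variables together
  - x < y: bounds one variable relative to another variable

From the equation, x − y = 3, i.e. y − x = -3; but y > x requires y − x ≥ 1. Contradiction.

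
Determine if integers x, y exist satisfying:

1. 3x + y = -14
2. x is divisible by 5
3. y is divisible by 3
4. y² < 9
No

A contradictory subset is {3x + y = -14, y is divisible by 3}. No integer assignment can satisfy these jointly:

  - 3x + y = -14: is a linear equation tying the variables together
  - y is divisible by 3: restricts y to multiples of 3

Modular obstruction: writing y = 3y', every remaining term of the linear equation is divisible by 3, so the left side is ≡ 0 (mod 3); but the right side -14 ≡ 1 (mod 3). No integers can satisfy it.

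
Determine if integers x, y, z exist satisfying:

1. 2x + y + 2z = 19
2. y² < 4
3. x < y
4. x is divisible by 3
Yes

Take x = 0, y = 1, z = 9. Substituting into each constraint:
  (1) 2(0) + 1 + 2(9) = 19 ✓
  (2) y² = (1)² = 1, and 1 < 4 ✓
  (3) 0 < 1 ✓
  (4) 0 = 3 × 0, remainder 0 ✓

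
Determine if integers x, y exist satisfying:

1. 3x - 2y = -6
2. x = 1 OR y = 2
No

The full constraint system is jointly infeasible over the integers. Each constraint and what it forces:

  - 3x - 2y = -6: is a linear equation tying the variables together
  - x = 1 OR y = 2: forces a choice: either x = 1 or y = 2

Split on the disjunction (x = 1 OR y = 2):
  • If x = 1: with x = 1, every remaining term of the linear equation is divisible by 2, so the left side is ≡ 0 (mod 2); but the right side -9 ≡ 1 (mod 2). No integers can satisfy it.
  • If y = 2: with y = 2, every remaining term of the linear equation is divisible by 3, so the left side is ≡ 0 (mod 3); but the right side -2 ≡ 1 (mod 3). No integers can satisfy it.
Both branches are infeasible, so the system has no integer solution.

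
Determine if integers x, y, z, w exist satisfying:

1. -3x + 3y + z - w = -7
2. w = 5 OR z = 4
Yes

Take x = 0, y = 0, z = 4, w = 11. Substituting into each constraint:
  (1) -3(0) + 3(0) + 4 + (-11) = -7 ✓
  (2) z = 4, target 4 ✓ (second branch holds)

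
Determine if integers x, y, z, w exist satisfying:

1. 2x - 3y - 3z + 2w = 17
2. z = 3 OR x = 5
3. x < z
Yes

Take x = 2, y = -6, z = 3, w = 2. Substituting into each constraint:
  (1) 2(2) - 3(-6) - 3(3) + 2(2) = 17 ✓
  (2) z = 3, target 3 ✓ (first branch holds)
  (3) 2 < 3 ✓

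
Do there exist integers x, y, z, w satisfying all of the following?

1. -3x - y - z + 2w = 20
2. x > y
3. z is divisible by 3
Yes

Take x = 0, y = -2, z = 0, w = 9. Substituting into each constraint:
  (1) -3(0) + 2 + 0 + 2(9) = 20 ✓
  (2) 0 > -2 ✓
  (3) 0 = 3 × 0, remainder 0 ✓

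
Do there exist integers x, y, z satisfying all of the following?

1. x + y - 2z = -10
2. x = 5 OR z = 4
Yes

Take x = 5, y = 1, z = 8. Substituting into each constraint:
  (1) 5 + 1 - 2(8) = -10 ✓
  (2) x = 5, target 5 ✓ (first branch holds)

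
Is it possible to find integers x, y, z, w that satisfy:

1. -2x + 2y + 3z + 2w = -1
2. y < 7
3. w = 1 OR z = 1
Yes

Take x = 0, y = 0, z = -1, w = 1. Substituting into each constraint:
  (1) -2(0) + 2(0) + 3(-1) + 2(1) = -1 ✓
  (2) 0 < 7 ✓
  (3) w = 1, target 1 ✓ (first branch holds)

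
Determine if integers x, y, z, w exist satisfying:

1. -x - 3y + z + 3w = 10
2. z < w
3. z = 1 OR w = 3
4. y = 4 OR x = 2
Yes

Take x = -15, y = 4, z = 1, w = 2. Substituting into each constraint:
  (1) 15 - 3(4) + 1 + 3(2) = 10 ✓
  (2) 1 < 2 ✓
  (3) z = 1, target 1 ✓ (first branch holds)
  (4) y = 4, target 4 ✓ (first branch holds)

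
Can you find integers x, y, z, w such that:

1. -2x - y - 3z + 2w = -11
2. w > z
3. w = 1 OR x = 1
Yes

Take x = 1, y = 12, z = -1, w = 0. Substituting into each constraint:
  (1) -2(1) + (-12) - 3(-1) + 2(0) = -11 ✓
  (2) 0 > -1 ✓
  (3) x = 1, target 1 ✓ (second branch holds)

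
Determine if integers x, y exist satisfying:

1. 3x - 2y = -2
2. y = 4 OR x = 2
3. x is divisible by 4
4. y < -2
No

A contradictory subset is {3x - 2y = -2, y = 4 OR x = 2, y < -2}. No integer assignment can satisfy these jointly:

  - 3x - 2y = -2: is a linear equation tying the variables together
  - y = 4 OR x = 2: forces a choice: either y = 4 or x = 2
  - y < -2: bounds one variable relative to a constant

Split on the disjunction (y = 4 OR x = 2):
  • If y = 4: this contradicts the bound y ≤ -3.
  • If x = 2: the equation forces y = 4, which contradicts the bound y ≤ -3.
Both branches are infeasible, so the system has no integer solution.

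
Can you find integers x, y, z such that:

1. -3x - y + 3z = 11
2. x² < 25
Yes

Take x = 0, y = -11, z = 0. Substituting into each constraint:
  (1) -3(0) + 11 + 3(0) = 11 ✓
  (2) x² = (0)² = 0, and 0 < 25 ✓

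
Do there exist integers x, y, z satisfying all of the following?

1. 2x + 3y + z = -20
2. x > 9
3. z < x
Yes

Take x = 10, y = -13, z = -1. Substituting into each constraint:
  (1) 2(10) + 3(-13) + (-1) = -20 ✓
  (2) 10 > 9 ✓
  (3) -1 < 10 ✓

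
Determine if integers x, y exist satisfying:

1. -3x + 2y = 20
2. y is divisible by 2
Yes

Take x = -8, y = -2. Substituting into each constraint:
  (1) -3(-8) + 2(-2) = 20 ✓
  (2) -2 = 2 × -1, remainder 0 ✓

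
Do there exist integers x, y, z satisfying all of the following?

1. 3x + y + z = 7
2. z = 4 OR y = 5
Yes

Take x = 0, y = 3, z = 4. Substituting into each constraint:
  (1) 3(0) + 3 + 4 = 7 ✓
  (2) z = 4, target 4 ✓ (first branch holds)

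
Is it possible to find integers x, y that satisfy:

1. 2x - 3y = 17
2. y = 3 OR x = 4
Yes

Take x = 13, y = 3. Substituting into each constraint:
  (1) 2(13) - 3(3) = 17 ✓
  (2) y = 3, target 3 ✓ (first branch holds)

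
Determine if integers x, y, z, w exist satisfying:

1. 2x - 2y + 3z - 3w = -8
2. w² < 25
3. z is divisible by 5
Yes

Take x = -4, y = 0, z = 0, w = 0. Substituting into each constraint:
  (1) 2(-4) - 2(0) + 3(0) - 3(0) = -8 ✓
  (2) w² = (0)² = 0, and 0 < 25 ✓
  (3) 0 = 5 × 0, remainder 0 ✓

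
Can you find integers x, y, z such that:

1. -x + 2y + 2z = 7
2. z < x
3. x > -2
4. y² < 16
Yes

Take x = 9, y = 0, z = 8. Substituting into each constraint:
  (1) (-9) + 2(0) + 2(8) = 7 ✓
  (2) 8 < 9 ✓
  (3) 9 > -2 ✓
  (4) y² = (0)² = 0, and 0 < 16 ✓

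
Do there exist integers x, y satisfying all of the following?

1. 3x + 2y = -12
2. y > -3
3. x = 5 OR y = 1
No

The full constraint system is jointly infeasible over the integers. Each constraint and what it forces:

  - 3x + 2y = -12: is a linear equation tying the variables together
  - y > -3: bounds one variable relative to a constant
  - x = 5 OR y = 1: forces a choice: either x = 5 or y = 1

Split on the disjunction (x = 5 OR y = 1):
  • If x = 5: with x = 5, every remaining term of the linear equation is divisible by 2, so the left side is ≡ 0 (mod 2); but the right side -27 ≡ 1 (mod 2). No integers can satisfy it.
  • If y = 1: with y = 1, every remaining term of the linear equation is divisible by 3, so the left side is ≡ 0 (mod 3); but the right side -14 ≡ 1 (mod 3). No integers can satisfy it.
Both branches are infeasible, so the system has no integer solution.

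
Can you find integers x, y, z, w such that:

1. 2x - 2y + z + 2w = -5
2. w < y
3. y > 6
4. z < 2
Yes

Take x = 4, y = 7, z = 1, w = 0. Substituting into each constraint:
  (1) 2(4) - 2(7) + 1 + 2(0) = -5 ✓
  (2) 0 < 7 ✓
  (3) 7 > 6 ✓
  (4) 1 < 2 ✓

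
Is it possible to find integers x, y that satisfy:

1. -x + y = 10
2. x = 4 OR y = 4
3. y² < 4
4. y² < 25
No

A contradictory subset is {-x + y = 10, x = 4 OR y = 4, y² < 4}. No integer assignment can satisfy these jointly:

  - -x + y = 10: is a linear equation tying the variables together
  - x = 4 OR y = 4: forces a choice: either x = 4 or y = 4
  - y² < 4: restricts y to |y| ≤ 1

Split on the disjunction (x = 4 OR y = 4):
  • If x = 4: the equation forces y = 14, but y² < 4 requires |y| ≤ 1.
  • If y = 4: this contradicts y² < 4, which requires |y| ≤ 1.
Both branches are infeasible, so the system has no integer solution.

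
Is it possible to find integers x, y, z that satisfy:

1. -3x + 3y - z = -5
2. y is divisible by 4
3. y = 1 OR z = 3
No

The full constraint system is jointly infeasible over the integers. Each constraint and what it forces:

  - -3x + 3y - z = -5: is a linear equation tying the variables together
  - y is divisible by 4: restricts y to multiples of 4
  - y = 1 OR z = 3: forces a choice: either y = 1 or z = 3

Split on the disjunction (y = 1 OR z = 3):
  • If y = 1: this contradicts the divisibility constraint — 1 is not a multiple of 4.
  • If z = 3: with z = 3, writing y = 4y', every remaining term of the linear equation is divisible by 3, so the left side is ≡ 0 (mod 3); but the right side -2 ≡ 1 (mod 3). No integers can satisfy it.
Both branches are infeasible, so the system has no integer solution.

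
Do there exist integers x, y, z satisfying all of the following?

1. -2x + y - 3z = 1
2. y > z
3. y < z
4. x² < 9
No

A contradictory subset is {y > z, y < z}. No integer assignment can satisfy these jointly:

  - y > z: bounds one variable relative to another variable
  - y < z: bounds one variable relative to another variable

Direct contradiction: y > z and z > y cannot both hold.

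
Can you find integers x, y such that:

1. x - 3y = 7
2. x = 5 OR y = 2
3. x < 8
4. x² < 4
No

The full constraint system is jointly infeasible over the integers. Each constraint and what it forces:

  - x - 3y = 7: is a linear equation tying the variables together
  - x = 5 OR y = 2: forces a choice: either x = 5 or y = 2
  - x < 8: bounds one variable relative to a constant
  - x² < 4: restricts x to |x| ≤ 1

Split on the disjunction (x = 5 OR y = 2):
  • If x = 5: this contradicts x² < 4, which requires |x| ≤ 1.
  • If y = 2: the equation forces x = 13, but x² < 4 requires |x| ≤ 1.
Both branches are infeasible, so the system has no integer solution.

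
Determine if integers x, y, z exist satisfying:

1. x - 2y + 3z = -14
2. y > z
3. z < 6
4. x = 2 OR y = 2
Yes

Take x = 2, y = -13, z = -14. Substituting into each constraint:
  (1) 2 - 2(-13) + 3(-14) = -14 ✓
  (2) -13 > -14 ✓
  (3) -14 < 6 ✓
  (4) x = 2, target 2 ✓ (first branch holds)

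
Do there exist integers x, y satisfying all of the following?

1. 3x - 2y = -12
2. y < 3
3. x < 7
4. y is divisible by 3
Yes

Take x = -4, y = 0. Substituting into each constraint:
  (1) 3(-4) - 2(0) = -12 ✓
  (2) 0 < 3 ✓
  (3) -4 < 7 ✓
  (4) 0 = 3 × 0, remainder 0 ✓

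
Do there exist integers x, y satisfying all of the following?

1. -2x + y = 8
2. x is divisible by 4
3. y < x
Yes

Take x = -12, y = -16. Substituting into each constraint:
  (1) -2(-12) + (-16) = 8 ✓
  (2) -12 = 4 × -3, remainder 0 ✓
  (3) -16 < -12 ✓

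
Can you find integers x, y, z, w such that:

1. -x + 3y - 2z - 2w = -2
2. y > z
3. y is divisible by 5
Yes

Take x = 0, y = 0, z = -1, w = 2. Substituting into each constraint:
  (1) 0 + 3(0) - 2(-1) - 2(2) = -2 ✓
  (2) 0 > -1 ✓
  (3) 0 = 5 × 0, remainder 0 ✓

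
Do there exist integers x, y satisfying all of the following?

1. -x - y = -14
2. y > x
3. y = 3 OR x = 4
Yes

Take x = 4, y = 10. Substituting into each constraint:
  (1) (-4) + (-10) = -14 ✓
  (2) 10 > 4 ✓
  (3) x = 4, target 4 ✓ (second branch holds)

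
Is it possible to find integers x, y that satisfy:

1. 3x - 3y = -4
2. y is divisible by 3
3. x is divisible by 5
No

Even the single constraint (3x - 3y = -4) is infeasible over the integers.

  - 3x - 3y = -4: every term on the left is divisible by 3, so the LHS ≡ 0 (mod 3), but the RHS -4 is not — no integer solution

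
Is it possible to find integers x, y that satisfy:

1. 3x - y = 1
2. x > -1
Yes

Take x = 1, y = 2. Substituting into each constraint:
  (1) 3(1) + (-2) = 1 ✓
  (2) 1 > -1 ✓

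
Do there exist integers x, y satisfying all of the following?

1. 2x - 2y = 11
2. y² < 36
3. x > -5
No

Even the single constraint (2x - 2y = 11) is infeasible over the integers.

  - 2x - 2y = 11: every term on the left is divisible by 2, so the LHS ≡ 0 (mod 2), but the RHS 11 is not — no integer solution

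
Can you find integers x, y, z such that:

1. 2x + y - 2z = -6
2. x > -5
Yes

Take x = 0, y = -6, z = 0. Substituting into each constraint:
  (1) 2(0) + (-6) - 2(0) = -6 ✓
  (2) 0 > -5 ✓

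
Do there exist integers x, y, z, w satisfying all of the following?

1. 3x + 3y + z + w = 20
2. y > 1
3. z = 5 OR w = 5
Yes

Take x = 2, y = 2, z = 5, w = 3. Substituting into each constraint:
  (1) 3(2) + 3(2) + 5 + 3 = 20 ✓
  (2) 2 > 1 ✓
  (3) z = 5, target 5 ✓ (first branch holds)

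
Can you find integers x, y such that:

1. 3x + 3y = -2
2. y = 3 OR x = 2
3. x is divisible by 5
No

Even the single constraint (3x + 3y = -2) is infeasible over the integers.

  - 3x + 3y = -2: every term on the left is divisible by 3, so the LHS ≡ 0 (mod 3), but the RHS -2 is not — no integer solution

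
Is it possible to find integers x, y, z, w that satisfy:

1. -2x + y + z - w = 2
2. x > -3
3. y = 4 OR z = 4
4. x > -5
Yes

Take x = 0, y = 4, z = -2, w = 0. Substituting into each constraint:
  (1) -2(0) + 4 + (-2) + 0 = 2 ✓
  (2) 0 > -3 ✓
  (3) y = 4, target 4 ✓ (first branch holds)
  (4) 0 > -5 ✓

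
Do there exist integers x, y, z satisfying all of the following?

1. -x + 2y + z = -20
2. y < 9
Yes

Take x = 0, y = 0, z = -20. Substituting into each constraint:
  (1) 0 + 2(0) + (-20) = -20 ✓
  (2) 0 < 9 ✓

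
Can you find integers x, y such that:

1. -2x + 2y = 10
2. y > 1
Yes

Take x = -3, y = 2. Substituting into each constraint:
  (1) -2(-3) + 2(2) = 10 ✓
  (2) 2 > 1 ✓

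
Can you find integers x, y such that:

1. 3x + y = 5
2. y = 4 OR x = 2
Yes

Take x = 2, y = -1. Substituting into each constraint:
  (1) 3(2) + (-1) = 5 ✓
  (2) x = 2, target 2 ✓ (second branch holds)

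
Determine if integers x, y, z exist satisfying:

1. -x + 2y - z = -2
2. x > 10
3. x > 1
Yes

Take x = 11, y = 5, z = 1. Substituting into each constraint:
  (1) (-11) + 2(5) + (-1) = -2 ✓
  (2) 11 > 10 ✓
  (3) 11 > 1 ✓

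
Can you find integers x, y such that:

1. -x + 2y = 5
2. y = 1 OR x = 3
Yes

Take x = -3, y = 1. Substituting into each constraint:
  (1) 3 + 2(1) = 5 ✓
  (2) y = 1, target 1 ✓ (first branch holds)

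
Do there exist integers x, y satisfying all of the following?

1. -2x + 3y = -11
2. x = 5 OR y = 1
Yes

Take x = 7, y = 1. Substituting into each constraint:
  (1) -2(7) + 3(1) = -11 ✓
  (2) y = 1, target 1 ✓ (second branch holds)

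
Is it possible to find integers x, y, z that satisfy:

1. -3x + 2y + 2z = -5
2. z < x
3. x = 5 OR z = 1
Yes

Take x = 5, y = 5, z = 0. Substituting into each constraint:
  (1) -3(5) + 2(5) + 2(0) = -5 ✓
  (2) 0 < 5 ✓
  (3) x = 5, target 5 ✓ (first branch holds)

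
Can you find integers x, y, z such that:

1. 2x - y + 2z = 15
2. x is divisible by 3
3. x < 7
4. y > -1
Yes

Take x = 0, y = 1, z = 8. Substituting into each constraint:
  (1) 2(0) + (-1) + 2(8) = 15 ✓
  (2) 0 = 3 × 0, remainder 0 ✓
  (3) 0 < 7 ✓
  (4) 1 > -1 ✓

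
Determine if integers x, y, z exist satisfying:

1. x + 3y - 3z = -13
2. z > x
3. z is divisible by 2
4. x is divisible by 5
Yes

Take x = -40, y = 1, z = -8. Substituting into each constraint:
  (1) (-40) + 3(1) - 3(-8) = -13 ✓
  (2) -8 > -40 ✓
  (3) -8 = 2 × -4, remainder 0 ✓
  (4) -40 = 5 × -8, remainder 0 ✓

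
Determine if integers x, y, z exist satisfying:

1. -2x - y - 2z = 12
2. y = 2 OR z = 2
Yes

Take x = -8, y = 0, z = 2. Substituting into each constraint:
  (1) -2(-8) + 0 - 2(2) = 12 ✓
  (2) z = 2, target 2 ✓ (second branch holds)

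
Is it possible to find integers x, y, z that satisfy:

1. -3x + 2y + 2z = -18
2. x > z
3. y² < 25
Yes

Take x = 16, y = 0, z = 15. Substituting into each constraint:
  (1) -3(16) + 2(0) + 2(15) = -18 ✓
  (2) 16 > 15 ✓
  (3) y² = (0)² = 0, and 0 < 25 ✓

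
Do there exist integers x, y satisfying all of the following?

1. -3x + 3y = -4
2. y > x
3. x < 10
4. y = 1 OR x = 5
No

Even the single constraint (-3x + 3y = -4) is infeasible over the integers.

  - -3x + 3y = -4: every term on the left is divisible by 3, so the LHS ≡ 0 (mod 3), but the RHS -4 is not — no integer solution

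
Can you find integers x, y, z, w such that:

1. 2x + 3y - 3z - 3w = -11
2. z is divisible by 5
Yes

Take x = 2, y = 0, z = 0, w = 5. Substituting into each constraint:
  (1) 2(2) + 3(0) - 3(0) - 3(5) = -11 ✓
  (2) 0 = 5 × 0, remainder 0 ✓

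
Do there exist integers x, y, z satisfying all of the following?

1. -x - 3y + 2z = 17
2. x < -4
Yes

Take x = -17, y = 0, z = 0. Substituting into each constraint:
  (1) 17 - 3(0) + 2(0) = 17 ✓
  (2) -17 < -4 ✓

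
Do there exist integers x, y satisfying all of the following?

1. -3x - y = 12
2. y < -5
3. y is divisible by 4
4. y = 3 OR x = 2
No

The full constraint system is jointly infeasible over the integers. Each constraint and what it forces:

  - -3x - y = 12: is a linear equation tying the variables together
  - y < -5: bounds one variable relative to a constant
  - y is divisible by 4: restricts y to multiples of 4
  - y = 3 OR x = 2: forces a choice: either y = 3 or x = 2

Split on the disjunction (y = 3 OR x = 2):
  • If y = 3: this contradicts the divisibility constraint — 3 is not a multiple of 4.
  • If x = 2: with x = 2, writing y = 4y', every remaining term of the linear equation is divisible by 4, so the left side is ≡ 0 (mod 4); but the right side 18 ≡ 2 (mod 4). No integers can satisfy it.
Both branches are infeasible, so the system has no integer solution.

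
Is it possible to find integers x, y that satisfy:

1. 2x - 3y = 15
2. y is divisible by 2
No

The full constraint system is jointly infeasible over the integers. Each constraint and what it forces:

  - 2x - 3y = 15: is a linear equation tying the variables together
  - y is divisible by 2: restricts y to multiples of 2

Modular obstruction: writing y = 2y', every remaining term of the linear equation is divisible by 2, so the left side is ≡ 0 (mod 2); but the right side 15 ≡ 1 (mod 2). No integers can satisfy it.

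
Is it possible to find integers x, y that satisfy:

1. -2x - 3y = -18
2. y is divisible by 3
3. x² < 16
Yes

Take x = 0, y = 6. Substituting into each constraint:
  (1) -2(0) - 3(6) = -18 ✓
  (2) 6 = 3 × 2, remainder 0 ✓
  (3) x² = (0)² = 0, and 0 < 16 ✓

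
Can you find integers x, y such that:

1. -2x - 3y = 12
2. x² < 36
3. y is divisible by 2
Yes

Take x = 3, y = -6. Substituting into each constraint:
  (1) -2(3) - 3(-6) = 12 ✓
  (2) x² = (3)² = 9, and 9 < 36 ✓
  (3) -6 = 2 × -3, remainder 0 ✓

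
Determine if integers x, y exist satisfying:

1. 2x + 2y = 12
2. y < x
Yes

Take x = 4, y = 2. Substituting into each constraint:
  (1) 2(4) + 2(2) = 12 ✓
  (2) 2 < 4 ✓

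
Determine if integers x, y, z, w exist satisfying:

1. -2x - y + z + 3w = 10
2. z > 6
Yes

Take x = 0, y = 0, z = 7, w = 1. Substituting into each constraint:
  (1) -2(0) + 0 + 7 + 3(1) = 10 ✓
  (2) 7 > 6 ✓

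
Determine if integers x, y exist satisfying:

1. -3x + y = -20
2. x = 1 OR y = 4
Yes

Take x = 8, y = 4. Substituting into each constraint:
  (1) -3(8) + 4 = -20 ✓
  (2) y = 4, target 4 ✓ (second branch holds)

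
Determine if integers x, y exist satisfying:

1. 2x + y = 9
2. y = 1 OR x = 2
Yes

Take x = 2, y = 5. Substituting into each constraint:
  (1) 2(2) + 5 = 9 ✓
  (2) x = 2, target 2 ✓ (second branch holds)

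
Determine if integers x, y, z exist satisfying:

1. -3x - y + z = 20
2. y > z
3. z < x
Yes

Take x = -7, y = -7, z = -8. Substituting into each constraint:
  (1) -3(-7) + 7 + (-8) = 20 ✓
  (2) -7 > -8 ✓
  (3) -8 < -7 ✓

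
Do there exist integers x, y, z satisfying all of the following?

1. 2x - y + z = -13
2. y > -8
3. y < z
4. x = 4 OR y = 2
Yes

Take x = -7, y = 2, z = 3. Substituting into each constraint:
  (1) 2(-7) + (-2) + 3 = -13 ✓
  (2) 2 > -8 ✓
  (3) 2 < 3 ✓
  (4) y = 2, target 2 ✓ (second branch holds)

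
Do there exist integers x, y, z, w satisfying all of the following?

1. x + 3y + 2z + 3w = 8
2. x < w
Yes

Take x = 0, y = 1, z = 1, w = 1. Substituting into each constraint:
  (1) 0 + 3(1) + 2(1) + 3(1) = 8 ✓
  (2) 0 < 1 ✓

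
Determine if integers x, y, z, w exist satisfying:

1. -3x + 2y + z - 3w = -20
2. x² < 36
Yes

Take x = 0, y = 0, z = -20, w = 0. Substituting into each constraint:
  (1) -3(0) + 2(0) + (-20) - 3(0) = -20 ✓
  (2) x² = (0)² = 0, and 0 < 36 ✓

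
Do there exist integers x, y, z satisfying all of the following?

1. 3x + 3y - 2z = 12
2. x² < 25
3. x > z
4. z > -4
Yes

Take x = 1, y = 3, z = 0. Substituting into each constraint:
  (1) 3(1) + 3(3) - 2(0) = 12 ✓
  (2) x² = (1)² = 1, and 1 < 25 ✓
  (3) 1 > 0 ✓
  (4) 0 > -4 ✓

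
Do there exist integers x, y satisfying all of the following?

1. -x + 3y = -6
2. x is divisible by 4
Yes

Take x = 0, y = -2. Substituting into each constraint:
  (1) 0 + 3(-2) = -6 ✓
  (2) 0 = 4 × 0, remainder 0 ✓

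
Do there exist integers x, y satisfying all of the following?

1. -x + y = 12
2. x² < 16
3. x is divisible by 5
Yes

Take x = 0, y = 12. Substituting into each constraint:
  (1) 0 + 12 = 12 ✓
  (2) x² = (0)² = 0, and 0 < 16 ✓
  (3) 0 = 5 × 0, remainder 0 ✓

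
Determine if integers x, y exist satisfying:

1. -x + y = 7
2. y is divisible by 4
Yes

Take x = -7, y = 0. Substituting into each constraint:
  (1) 7 + 0 = 7 ✓
  (2) 0 = 4 × 0, remainder 0 ✓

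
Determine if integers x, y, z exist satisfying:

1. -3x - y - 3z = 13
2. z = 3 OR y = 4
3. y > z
Yes

Take x = -9, y = 5, z = 3. Substituting into each constraint:
  (1) -3(-9) + (-5) - 3(3) = 13 ✓
  (2) z = 3, target 3 ✓ (first branch holds)
  (3) 5 > 3 ✓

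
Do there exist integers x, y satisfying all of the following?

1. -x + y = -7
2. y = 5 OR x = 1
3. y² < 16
No

The full constraint system is jointly infeasible over the integers. Each constraint and what it forces:

  - -x + y = -7: is a linear equation tying the variables together
  - y = 5 OR x = 1: forces a choice: either y = 5 or x = 1
  - y² < 16: restricts y to |y| ≤ 3

Split on the disjunction (y = 5 OR x = 1):
  • If y = 5: this contradicts y² < 16, which requires |y| ≤ 3.
  • If x = 1: the equation forces y = -6, but y² < 16 requires |y| ≤ 3.
Both branches are infeasible, so the system has no integer solution.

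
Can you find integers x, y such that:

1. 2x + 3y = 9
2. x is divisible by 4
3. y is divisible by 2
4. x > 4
No

A contradictory subset is {2x + 3y = 9, y is divisible by 2}. No integer assignment can satisfy these jointly:

  - 2x + 3y = 9: is a linear equation tying the variables together
  - y is divisible by 2: restricts y to multiples of 2

Modular obstruction: writing y = 2y', every remaining term of the linear equation is divisible by 2, so the left side is ≡ 0 (mod 2); but the right side 9 ≡ 1 (mod 2). No integers can satisfy it.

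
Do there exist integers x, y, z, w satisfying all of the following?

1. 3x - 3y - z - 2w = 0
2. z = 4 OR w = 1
Yes

Take x = 0, y = -1, z = 1, w = 1. Substituting into each constraint:
  (1) 3(0) - 3(-1) + (-1) - 2(1) = 0 ✓
  (2) w = 1, target 1 ✓ (second branch holds)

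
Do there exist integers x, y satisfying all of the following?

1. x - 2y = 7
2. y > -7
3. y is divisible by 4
Yes

Take x = 7, y = 0. Substituting into each constraint:
  (1) 7 - 2(0) = 7 ✓
  (2) 0 > -7 ✓
  (3) 0 = 4 × 0, remainder 0 ✓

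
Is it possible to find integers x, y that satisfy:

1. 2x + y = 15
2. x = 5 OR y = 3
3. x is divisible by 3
Yes

Take x = 6, y = 3. Substituting into each constraint:
  (1) 2(6) + 3 = 15 ✓
  (2) y = 3, target 3 ✓ (second branch holds)
  (3) 6 = 3 × 2, remainder 0 ✓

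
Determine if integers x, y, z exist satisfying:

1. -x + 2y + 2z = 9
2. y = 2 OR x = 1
Yes

Take x = -5, y = 2, z = 0. Substituting into each constraint:
  (1) 5 + 2(2) + 2(0) = 9 ✓
  (2) y = 2, target 2 ✓ (first branch holds)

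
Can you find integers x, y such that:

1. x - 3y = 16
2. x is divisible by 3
No

The full constraint system is jointly infeasible over the integers. Each constraint and what it forces:

  - x - 3y = 16: is a linear equation tying the variables together
  - x is divisible by 3: restricts x to multiples of 3

Modular obstruction: writing x = 3x', every remaining term of the linear equation is divisible by 3, so the left side is ≡ 0 (mod 3); but the right side 16 ≡ 1 (mod 3). No integers can satisfy it.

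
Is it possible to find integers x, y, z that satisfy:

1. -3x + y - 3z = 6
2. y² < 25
Yes

Take x = 0, y = 0, z = -2. Substituting into each constraint:
  (1) -3(0) + 0 - 3(-2) = 6 ✓
  (2) y² = (0)² = 0, and 0 < 25 ✓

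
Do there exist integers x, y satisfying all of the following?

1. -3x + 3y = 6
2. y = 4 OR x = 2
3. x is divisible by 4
No

The full constraint system is jointly infeasible over the integers. Each constraint and what it forces:

  - -3x + 3y = 6: is a linear equation tying the variables together
  - y = 4 OR x = 2: forces a choice: either y = 4 or x = 2
  - x is divisible by 4: restricts x to multiples of 4

Split on the disjunction (y = 4 OR x = 2):
  • If y = 4: with y = 4, writing x = 4x', every remaining term of the linear equation is divisible by 12, so the left side is ≡ 0 (mod 12); but the right side -6 ≡ 6 (mod 12). No integers can satisfy it.
  • If x = 2: this contradicts the divisibility constraint — 2 is not a multiple of 4.
Both branches are infeasible, so the system has no integer solution.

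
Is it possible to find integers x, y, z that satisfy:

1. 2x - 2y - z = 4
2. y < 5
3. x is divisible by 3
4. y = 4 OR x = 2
Yes

Take x = 0, y = 4, z = -12. Substituting into each constraint:
  (1) 2(0) - 2(4) + 12 = 4 ✓
  (2) 4 < 5 ✓
  (3) 0 = 3 × 0, remainder 0 ✓
  (4) y = 4, target 4 ✓ (first branch holds)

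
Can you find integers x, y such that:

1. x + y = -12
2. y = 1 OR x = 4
Yes

Take x = -13, y = 1. Substituting into each constraint:
  (1) (-13) + 1 = -12 ✓
  (2) y = 1, target 1 ✓ (first branch holds)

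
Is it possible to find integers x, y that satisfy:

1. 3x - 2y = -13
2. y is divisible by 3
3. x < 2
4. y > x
No

A contradictory subset is {3x - 2y = -13, y is divisible by 3}. No integer assignment can satisfy these jointly:

  - 3x - 2y = -13: is a linear equation tying the variables together
  - y is divisible by 3: restricts y to multiples of 3

Modular obstruction: writing y = 3y', every remaining term of the linear equation is divisible by 3, so the left side is ≡ 0 (mod 3); but the right side -13 ≡ 2 (mod 3). No integers can satisfy it.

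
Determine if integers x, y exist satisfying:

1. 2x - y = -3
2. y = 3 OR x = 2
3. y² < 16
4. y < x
No

A contradictory subset is {2x - y = -3, y = 3 OR x = 2, y < x}. No integer assignment can satisfy these jointly:

  - 2x - y = -3: is a linear equation tying the variables together
  - y = 3 OR x = 2: forces a choice: either y = 3 or x = 2
  - y < x: bounds one variable relative to another variable

Split on the disjunction (y = 3 OR x = 2):
  • If y = 3: the equation forces x = 0, giving (y, x) = (3, 0), which violates x > y.
  • If x = 2: the equation forces y = 7, giving (x, y) = (2, 7), which violates x > y.
Both branches are infeasible, so the system has no integer solution.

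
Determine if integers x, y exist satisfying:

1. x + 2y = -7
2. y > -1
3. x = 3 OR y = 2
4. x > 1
No

A contradictory subset is {x + 2y = -7, y > -1, x > 1}. No integer assignment can satisfy these jointly:

  - x + 2y = -7: is a linear equation tying the variables together
  - y > -1: bounds one variable relative to a constant
  - x > 1: bounds one variable relative to a constant

Range argument: with x ∈ [2, ∞], y ∈ [0, ∞], the left side of the equation is at least 2, but the right side is -7 < 2. No integer solution exists.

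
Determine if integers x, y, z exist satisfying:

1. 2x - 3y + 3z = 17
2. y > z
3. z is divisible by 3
Yes

Take x = 10, y = 1, z = 0. Substituting into each constraint:
  (1) 2(10) - 3(1) + 3(0) = 17 ✓
  (2) 1 > 0 ✓
  (3) 0 = 3 × 0, remainder 0 ✓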